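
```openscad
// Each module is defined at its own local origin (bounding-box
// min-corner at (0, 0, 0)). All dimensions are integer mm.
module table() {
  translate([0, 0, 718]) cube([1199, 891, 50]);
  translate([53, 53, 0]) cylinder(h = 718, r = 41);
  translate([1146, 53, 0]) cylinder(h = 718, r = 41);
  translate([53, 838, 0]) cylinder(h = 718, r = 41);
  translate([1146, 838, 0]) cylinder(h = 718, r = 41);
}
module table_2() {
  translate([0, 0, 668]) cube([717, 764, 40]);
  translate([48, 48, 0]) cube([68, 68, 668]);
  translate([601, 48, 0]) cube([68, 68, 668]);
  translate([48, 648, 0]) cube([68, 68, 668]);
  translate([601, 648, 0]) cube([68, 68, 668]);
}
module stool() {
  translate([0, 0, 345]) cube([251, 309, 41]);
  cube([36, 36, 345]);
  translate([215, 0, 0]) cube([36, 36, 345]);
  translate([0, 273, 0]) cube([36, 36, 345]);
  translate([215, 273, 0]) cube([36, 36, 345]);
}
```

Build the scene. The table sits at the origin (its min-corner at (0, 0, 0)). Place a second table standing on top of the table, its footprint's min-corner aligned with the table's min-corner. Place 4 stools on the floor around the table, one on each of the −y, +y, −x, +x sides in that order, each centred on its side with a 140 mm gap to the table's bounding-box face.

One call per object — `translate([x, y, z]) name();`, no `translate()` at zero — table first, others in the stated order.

table();
translate([0, 0, 768]) table_2();
translate([474, -449, 0]) stool();
translate([474, 1031, 0]) stool();
translate([-391, 291, 0]) stool();
translate([1339, 291, 0]) stool();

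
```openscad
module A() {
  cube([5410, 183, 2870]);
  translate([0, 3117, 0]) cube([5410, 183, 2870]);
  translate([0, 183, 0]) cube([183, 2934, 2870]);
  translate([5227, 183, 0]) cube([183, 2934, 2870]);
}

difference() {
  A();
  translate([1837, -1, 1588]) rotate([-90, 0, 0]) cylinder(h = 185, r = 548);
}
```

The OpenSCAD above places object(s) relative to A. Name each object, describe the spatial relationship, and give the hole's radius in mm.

A is a house frame. The house frame has a circular hole through its front wall. The hole's radius is 548 mm.

The subtracted cylinder has r = 548 mm.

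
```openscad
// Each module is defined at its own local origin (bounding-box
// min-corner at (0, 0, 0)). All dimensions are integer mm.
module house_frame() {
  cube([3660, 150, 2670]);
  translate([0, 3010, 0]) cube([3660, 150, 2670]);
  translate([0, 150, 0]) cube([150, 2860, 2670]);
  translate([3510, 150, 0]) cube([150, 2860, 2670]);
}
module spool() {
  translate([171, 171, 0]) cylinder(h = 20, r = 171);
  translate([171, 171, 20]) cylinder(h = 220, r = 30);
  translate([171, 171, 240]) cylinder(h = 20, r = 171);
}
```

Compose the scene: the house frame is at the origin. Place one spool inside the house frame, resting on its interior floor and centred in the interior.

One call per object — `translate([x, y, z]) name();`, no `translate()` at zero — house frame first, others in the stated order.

house_frame();
translate([1659, 1409, 0]) spool();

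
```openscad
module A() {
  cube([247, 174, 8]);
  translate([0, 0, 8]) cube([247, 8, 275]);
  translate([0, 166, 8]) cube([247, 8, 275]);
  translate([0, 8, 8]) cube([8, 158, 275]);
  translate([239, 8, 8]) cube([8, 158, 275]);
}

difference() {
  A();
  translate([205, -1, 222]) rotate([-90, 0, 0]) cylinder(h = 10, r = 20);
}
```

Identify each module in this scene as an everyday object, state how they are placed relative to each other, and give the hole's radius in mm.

The subtracted cylinder has r = 20 mm.

A is an open box. The open box has a circular hole through its front wall. The hole's radius is 20 mm.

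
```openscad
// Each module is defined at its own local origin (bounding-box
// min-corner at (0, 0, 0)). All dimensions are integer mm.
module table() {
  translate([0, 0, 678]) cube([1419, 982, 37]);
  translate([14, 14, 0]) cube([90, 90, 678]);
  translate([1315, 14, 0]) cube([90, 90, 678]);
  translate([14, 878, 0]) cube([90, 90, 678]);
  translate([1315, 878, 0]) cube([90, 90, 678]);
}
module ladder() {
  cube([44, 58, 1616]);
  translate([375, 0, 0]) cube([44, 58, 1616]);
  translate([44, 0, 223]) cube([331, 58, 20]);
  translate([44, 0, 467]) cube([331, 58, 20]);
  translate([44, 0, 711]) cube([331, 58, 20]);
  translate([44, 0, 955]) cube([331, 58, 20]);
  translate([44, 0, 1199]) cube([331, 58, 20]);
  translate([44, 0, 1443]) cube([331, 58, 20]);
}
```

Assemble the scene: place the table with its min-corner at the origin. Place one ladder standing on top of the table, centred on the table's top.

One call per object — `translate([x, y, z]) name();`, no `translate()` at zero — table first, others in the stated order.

table();
translate([500, 462, 715]) ladder();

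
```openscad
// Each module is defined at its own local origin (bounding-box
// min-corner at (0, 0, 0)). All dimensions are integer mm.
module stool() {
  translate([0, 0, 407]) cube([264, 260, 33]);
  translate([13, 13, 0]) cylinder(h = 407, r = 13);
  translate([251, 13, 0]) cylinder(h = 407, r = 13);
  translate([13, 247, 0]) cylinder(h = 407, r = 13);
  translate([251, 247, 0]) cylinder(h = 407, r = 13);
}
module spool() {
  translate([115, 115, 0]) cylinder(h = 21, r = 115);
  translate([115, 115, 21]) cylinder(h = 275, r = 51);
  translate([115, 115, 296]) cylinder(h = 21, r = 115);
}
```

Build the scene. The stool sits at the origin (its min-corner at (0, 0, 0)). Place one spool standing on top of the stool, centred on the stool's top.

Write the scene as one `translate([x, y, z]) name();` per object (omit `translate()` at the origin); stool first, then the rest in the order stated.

stool();
translate([17, 15, 440]) spool();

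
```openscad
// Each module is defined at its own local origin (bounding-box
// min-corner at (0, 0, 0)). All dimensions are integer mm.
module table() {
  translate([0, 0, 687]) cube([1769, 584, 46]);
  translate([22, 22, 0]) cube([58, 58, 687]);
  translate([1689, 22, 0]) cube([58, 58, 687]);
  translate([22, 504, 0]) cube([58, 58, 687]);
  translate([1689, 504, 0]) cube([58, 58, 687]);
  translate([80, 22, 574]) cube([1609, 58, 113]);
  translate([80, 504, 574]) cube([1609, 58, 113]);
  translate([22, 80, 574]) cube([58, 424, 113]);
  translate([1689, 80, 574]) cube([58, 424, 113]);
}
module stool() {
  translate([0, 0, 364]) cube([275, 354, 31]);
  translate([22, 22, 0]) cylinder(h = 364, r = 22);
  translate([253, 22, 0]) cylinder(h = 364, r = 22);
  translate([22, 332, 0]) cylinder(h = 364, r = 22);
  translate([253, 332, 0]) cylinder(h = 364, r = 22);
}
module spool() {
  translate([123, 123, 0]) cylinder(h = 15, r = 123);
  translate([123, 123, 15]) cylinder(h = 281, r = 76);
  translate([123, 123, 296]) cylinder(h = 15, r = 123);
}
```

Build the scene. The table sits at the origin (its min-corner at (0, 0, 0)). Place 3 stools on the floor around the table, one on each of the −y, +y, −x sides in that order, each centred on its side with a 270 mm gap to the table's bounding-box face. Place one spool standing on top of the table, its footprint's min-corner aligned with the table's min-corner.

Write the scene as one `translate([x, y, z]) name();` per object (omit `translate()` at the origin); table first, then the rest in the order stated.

table();
translate([747, -624, 0]) stool();
translate([747, 854, 0]) stool();
translate([-545, 115, 0]) stool();
translate([0, 0, 733]) spool();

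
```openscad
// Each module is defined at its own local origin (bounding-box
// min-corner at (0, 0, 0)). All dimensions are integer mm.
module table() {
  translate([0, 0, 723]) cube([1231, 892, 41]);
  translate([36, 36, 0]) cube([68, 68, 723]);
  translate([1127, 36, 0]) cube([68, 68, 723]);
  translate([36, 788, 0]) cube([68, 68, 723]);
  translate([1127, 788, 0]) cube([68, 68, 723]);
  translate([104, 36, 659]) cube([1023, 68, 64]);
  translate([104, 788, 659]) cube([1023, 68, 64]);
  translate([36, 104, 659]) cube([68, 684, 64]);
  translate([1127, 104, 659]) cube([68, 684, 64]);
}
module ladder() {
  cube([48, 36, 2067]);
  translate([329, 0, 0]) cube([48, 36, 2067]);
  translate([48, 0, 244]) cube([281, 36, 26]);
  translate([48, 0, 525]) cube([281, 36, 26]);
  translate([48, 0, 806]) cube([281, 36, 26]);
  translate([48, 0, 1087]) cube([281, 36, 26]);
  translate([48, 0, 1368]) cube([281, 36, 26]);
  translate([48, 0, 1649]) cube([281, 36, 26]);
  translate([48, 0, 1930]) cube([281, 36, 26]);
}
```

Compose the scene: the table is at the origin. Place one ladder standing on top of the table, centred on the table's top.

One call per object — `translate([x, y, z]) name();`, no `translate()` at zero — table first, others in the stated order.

table();
translate([427, 428, 764]) ladder();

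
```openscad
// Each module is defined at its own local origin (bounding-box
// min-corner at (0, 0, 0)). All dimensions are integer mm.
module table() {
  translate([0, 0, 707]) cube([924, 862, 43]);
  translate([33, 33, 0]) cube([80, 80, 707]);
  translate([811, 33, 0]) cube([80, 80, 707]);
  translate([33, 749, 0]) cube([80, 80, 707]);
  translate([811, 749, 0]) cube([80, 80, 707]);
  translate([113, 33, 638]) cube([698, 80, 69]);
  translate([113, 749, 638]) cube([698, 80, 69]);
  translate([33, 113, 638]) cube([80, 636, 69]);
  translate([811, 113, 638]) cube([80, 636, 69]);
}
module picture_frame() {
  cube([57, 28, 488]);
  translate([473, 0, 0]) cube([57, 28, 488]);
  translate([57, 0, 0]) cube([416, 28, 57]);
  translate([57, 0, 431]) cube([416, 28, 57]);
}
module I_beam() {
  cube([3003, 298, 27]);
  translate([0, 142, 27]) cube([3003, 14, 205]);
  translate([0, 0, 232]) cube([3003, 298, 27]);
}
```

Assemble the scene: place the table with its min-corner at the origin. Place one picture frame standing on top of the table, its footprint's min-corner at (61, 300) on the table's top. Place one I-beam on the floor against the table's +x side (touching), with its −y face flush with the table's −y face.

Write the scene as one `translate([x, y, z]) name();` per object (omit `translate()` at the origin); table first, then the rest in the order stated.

table();
translate([61, 300, 750]) picture_frame();
translate([924, 0, 0]) I_beam();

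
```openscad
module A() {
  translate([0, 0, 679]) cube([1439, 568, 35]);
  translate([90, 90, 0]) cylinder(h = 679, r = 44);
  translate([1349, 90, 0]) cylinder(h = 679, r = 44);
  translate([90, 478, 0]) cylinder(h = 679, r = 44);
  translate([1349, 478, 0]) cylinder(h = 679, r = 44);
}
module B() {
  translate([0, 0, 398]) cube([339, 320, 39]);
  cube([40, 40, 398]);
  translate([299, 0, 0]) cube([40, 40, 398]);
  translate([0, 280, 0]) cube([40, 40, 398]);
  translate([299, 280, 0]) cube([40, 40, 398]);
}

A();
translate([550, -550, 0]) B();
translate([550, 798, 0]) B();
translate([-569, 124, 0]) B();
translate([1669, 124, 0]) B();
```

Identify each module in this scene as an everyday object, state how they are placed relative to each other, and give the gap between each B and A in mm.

Each stool's nearest face is 230 mm from the table's bounding box.

A is a table. B is a stool. Four stools sit around the table at the −y, +y, −x, +x sides. The gap between each stool and the table is 230 mm.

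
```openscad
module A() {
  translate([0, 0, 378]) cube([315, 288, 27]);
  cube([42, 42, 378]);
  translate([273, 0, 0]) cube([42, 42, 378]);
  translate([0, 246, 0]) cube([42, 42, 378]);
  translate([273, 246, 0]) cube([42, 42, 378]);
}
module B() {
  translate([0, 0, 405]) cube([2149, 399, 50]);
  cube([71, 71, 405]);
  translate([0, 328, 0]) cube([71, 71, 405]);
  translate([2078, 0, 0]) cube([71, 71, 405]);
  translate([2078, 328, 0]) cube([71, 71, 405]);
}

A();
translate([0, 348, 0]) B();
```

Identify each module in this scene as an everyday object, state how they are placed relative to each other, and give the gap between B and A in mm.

The bench's nearest face is 60 mm from the stool's +y face.

A is a stool. B is a bench. The bench is on the floor beside the stool on its +y side. The gap between the bench and the stool is 60 mm.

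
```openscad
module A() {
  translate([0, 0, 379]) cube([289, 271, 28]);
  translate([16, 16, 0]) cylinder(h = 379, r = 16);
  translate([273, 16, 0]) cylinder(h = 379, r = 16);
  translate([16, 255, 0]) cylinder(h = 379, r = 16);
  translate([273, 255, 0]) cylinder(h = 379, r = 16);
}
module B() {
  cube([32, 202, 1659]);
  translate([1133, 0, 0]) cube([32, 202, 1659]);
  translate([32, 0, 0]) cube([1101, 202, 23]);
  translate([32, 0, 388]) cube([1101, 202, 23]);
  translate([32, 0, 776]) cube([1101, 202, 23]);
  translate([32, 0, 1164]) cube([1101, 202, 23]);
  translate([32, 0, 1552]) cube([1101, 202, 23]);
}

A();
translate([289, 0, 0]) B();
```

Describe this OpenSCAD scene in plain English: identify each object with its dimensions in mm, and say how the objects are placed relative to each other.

A is a simple wooden stool: a rectangular seat 289 mm (x) by 271 mm (y), 28 mm thick, top face at z = 407 mm, on four round legs, each 32 mm in diameter. The legs rest on z = 0, each leg's axis is inset half a diameter from the nearest pair of seat edges (so the leg's bounding box is flush with the corner).

B is an open bookshelf. Two side panels, each 32 mm thick, 202 mm deep and 1659 mm tall, stand 1165 mm apart (outside-to-outside). Between them sit 5 shelves, each 23 mm thick and 202 mm deep, spanning the full gap between the sides. The bottom shelf rests on the floor (its underside at z = 0) and the clear gap between one shelf's top and the next shelf's underside is 365 mm.

The bookshelf is against the stool's +x side, with their −y faces flush.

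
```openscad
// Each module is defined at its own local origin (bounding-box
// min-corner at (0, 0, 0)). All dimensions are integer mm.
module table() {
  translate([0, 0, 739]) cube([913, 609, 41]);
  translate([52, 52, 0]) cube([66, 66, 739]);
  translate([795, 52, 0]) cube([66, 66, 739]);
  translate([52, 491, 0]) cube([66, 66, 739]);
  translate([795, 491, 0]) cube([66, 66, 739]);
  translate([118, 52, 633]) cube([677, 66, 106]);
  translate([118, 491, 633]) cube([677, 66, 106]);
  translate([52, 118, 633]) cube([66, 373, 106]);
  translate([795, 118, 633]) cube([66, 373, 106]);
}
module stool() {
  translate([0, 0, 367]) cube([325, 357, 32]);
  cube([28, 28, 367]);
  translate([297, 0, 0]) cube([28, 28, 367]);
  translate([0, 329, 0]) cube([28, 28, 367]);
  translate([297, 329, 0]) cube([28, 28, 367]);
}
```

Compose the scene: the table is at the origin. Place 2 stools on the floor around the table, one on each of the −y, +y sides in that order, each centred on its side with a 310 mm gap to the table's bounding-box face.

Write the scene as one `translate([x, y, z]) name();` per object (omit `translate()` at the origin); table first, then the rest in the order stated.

table();
translate([294, -667, 0]) stool();
translate([294, 919, 0]) stool();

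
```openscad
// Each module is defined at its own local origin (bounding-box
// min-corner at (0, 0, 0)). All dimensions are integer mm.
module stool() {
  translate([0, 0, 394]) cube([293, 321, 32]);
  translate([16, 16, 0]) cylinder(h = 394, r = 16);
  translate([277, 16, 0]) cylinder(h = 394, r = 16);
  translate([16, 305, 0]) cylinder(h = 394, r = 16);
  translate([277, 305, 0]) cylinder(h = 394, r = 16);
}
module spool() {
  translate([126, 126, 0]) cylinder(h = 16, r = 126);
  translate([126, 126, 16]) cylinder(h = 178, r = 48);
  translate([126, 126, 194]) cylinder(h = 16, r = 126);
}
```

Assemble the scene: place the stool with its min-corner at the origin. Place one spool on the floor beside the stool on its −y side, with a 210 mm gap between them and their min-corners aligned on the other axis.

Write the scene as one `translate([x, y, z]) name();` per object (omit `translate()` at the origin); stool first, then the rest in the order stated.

stool();
translate([0, -462, 0]) spool();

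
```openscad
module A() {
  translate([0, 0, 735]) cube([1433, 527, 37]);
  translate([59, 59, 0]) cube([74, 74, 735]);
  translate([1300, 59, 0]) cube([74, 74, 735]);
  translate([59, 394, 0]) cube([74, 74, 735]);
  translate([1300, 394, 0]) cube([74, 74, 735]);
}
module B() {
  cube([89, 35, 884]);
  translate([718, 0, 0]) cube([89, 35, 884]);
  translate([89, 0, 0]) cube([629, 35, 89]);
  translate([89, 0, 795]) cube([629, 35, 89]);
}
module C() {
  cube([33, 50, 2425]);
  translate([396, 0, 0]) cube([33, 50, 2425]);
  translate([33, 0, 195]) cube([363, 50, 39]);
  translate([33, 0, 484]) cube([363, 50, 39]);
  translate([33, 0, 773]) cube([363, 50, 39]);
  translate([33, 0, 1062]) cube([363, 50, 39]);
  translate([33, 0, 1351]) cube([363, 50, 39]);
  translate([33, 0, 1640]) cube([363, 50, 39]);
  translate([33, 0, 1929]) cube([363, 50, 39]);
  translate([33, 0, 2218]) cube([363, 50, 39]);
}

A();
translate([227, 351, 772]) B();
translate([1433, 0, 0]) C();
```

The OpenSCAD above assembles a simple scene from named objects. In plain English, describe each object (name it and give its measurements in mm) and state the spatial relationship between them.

A is a rectangular dining table. The top is 1433×527×37 mm with its upper surface at z = 772 mm. It stands on four 74×74 mm square legs, each inset 59 mm from the nearest pair of top edges, running from the floor to the underside of the top.

B is a picture frame with a 629×706 mm rectangular opening (x by z) and a uniform 89 mm border on every side. Frame depth is 35 mm along y. It is built from two vertical stiles running the full outside height and two horizontal rails spanning the gap between the stiles.

C is a straight ladder. Two 33×50 mm vertical rails, 2425 mm tall, stand 429 mm apart (outside-to-outside) with their front faces coplanar on the −y side. 8 rungs, each 50 mm deep and 39 mm tall, span between the inner faces of the rails, front faces flush with the rails. The lowest rung's underside is at z = 195 mm and rungs are spaced 289 mm apart (underside to underside).

The picture frame is on top of the table. The ladder is against the table's +x side, with their −y faces flush.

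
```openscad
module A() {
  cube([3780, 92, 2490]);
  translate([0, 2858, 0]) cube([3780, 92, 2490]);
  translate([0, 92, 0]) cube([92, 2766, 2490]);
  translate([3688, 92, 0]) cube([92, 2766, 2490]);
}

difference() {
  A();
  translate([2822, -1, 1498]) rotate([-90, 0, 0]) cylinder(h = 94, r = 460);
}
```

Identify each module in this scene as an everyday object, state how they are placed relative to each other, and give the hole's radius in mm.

The subtracted cylinder has r = 460 mm.

A is a house frame. The house frame has a circular hole through its front wall. The hole's radius is 460 mm.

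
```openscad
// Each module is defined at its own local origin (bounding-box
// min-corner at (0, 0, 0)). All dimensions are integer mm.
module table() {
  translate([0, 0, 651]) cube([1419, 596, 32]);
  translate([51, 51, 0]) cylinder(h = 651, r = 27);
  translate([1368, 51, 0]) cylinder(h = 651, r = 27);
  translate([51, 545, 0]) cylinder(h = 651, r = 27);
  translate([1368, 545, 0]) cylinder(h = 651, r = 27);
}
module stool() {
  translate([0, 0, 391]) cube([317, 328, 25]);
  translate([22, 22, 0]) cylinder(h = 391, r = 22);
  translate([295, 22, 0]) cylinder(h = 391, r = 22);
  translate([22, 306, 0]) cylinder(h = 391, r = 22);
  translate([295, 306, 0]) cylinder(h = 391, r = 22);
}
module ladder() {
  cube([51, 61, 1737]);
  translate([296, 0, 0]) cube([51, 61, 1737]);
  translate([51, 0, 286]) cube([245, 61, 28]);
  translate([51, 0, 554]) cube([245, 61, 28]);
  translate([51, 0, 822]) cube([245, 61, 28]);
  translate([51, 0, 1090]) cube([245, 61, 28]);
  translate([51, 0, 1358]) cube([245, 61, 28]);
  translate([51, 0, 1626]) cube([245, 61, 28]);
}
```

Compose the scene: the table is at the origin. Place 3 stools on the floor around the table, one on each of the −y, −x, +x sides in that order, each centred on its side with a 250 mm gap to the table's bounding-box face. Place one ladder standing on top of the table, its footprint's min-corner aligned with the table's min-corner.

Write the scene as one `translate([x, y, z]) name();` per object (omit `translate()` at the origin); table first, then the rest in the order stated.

table();
translate([551, -578, 0]) stool();
translate([-567, 134, 0]) stool();
translate([1669, 134, 0]) stool();
translate([0, 0, 683]) ladder();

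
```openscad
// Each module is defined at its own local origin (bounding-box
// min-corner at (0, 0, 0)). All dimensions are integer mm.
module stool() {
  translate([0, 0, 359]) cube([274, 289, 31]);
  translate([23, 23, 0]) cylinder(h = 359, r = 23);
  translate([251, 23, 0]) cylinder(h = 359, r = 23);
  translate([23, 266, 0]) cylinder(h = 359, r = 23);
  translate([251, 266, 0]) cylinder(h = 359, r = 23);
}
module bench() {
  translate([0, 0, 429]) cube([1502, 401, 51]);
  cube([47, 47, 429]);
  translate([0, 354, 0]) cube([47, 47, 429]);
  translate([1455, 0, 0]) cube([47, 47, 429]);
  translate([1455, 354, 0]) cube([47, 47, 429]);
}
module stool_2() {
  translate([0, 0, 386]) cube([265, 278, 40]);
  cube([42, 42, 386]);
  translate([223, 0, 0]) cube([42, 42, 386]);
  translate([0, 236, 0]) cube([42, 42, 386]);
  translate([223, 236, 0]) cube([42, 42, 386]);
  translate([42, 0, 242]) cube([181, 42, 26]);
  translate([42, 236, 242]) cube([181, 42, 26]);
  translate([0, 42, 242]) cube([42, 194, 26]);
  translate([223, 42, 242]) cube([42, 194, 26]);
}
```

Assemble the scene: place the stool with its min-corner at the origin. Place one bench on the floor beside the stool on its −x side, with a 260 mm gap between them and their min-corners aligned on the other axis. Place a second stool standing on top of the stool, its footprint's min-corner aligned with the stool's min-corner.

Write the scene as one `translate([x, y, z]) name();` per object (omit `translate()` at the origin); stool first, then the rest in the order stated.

stool();
translate([-1762, 0, 0]) bench();
translate([0, 0, 390]) stool_2();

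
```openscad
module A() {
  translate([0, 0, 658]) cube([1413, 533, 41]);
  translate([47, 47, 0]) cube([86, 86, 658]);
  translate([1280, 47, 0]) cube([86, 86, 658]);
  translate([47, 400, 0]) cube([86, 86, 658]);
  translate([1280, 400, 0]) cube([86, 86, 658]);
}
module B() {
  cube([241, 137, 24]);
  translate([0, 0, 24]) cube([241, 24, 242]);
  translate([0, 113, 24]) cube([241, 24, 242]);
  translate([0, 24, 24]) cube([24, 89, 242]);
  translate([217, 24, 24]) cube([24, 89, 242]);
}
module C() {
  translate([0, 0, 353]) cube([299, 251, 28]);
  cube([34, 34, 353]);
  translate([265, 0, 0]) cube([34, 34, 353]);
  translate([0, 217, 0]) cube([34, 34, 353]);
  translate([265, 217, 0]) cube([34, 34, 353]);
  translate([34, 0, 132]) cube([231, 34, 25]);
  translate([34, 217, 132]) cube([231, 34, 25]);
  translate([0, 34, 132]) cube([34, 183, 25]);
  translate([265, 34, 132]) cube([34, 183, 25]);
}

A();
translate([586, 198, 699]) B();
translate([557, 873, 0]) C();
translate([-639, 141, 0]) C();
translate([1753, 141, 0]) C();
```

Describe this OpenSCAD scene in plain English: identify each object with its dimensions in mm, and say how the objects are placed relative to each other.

A is a rectangular dining table. The top is 1413×533×41 mm with its upper surface at z = 699 mm. It stands on four 86×86 mm square legs, each inset 47 mm from the nearest pair of top edges, running from the floor to the underside of the top.

B is an open-topped rectangular box: outside dimensions 241×137×266 mm, with a uniform wall and base thickness of 24 mm. The base is a full 241×137 slab on the floor; four walls sit on top of the base. The front and back walls (the −y and +y sides) span the full width; the two side walls fit between them.

C is a four-legged stool. The seat is a 299×251×28 mm slab whose top surface is at z = 381 mm; four square legs, each 34×34 mm in cross-section, run from the floor (z = 0) to the underside of the seat, each flush with a corner of the seat. Four stretchers, 34 mm wide and 25 mm tall, connect adjacent legs with their undersides at z = 132 mm, each running between the inner faces of the legs it joins and aligned with the legs' outer faces on the other axis.

The open box is on top of the table, centred. Three stools sit around the table at the +y, −x, +x sides.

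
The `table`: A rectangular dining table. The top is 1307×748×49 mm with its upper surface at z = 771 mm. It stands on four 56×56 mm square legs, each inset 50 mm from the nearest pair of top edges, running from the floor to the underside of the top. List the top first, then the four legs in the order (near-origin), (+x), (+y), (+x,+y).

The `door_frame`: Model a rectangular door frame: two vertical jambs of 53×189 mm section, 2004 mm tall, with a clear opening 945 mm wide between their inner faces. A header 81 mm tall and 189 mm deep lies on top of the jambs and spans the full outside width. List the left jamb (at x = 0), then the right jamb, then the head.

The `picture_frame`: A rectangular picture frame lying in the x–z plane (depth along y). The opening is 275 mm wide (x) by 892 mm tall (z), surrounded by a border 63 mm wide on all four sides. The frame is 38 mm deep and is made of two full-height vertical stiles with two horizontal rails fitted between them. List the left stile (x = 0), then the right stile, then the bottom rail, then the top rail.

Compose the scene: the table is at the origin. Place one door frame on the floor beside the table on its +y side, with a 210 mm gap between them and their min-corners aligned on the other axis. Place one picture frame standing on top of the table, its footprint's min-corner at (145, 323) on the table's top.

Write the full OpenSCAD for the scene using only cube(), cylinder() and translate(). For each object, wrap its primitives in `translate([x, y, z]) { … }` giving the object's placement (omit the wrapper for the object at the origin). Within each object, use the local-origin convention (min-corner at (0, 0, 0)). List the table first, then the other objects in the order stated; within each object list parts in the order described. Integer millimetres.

translate([0, 0, 722]) cube([1307, 748, 49]);
translate([50, 50, 0]) cube([56, 56, 722]);
translate([1201, 50, 0]) cube([56, 56, 722]);
translate([50, 642, 0]) cube([56, 56, 722]);
translate([1201, 642, 0]) cube([56, 56, 722]);
translate([0, 958, 0]) {
  cube([53, 189, 2004]);
  translate([998, 0, 0]) cube([53, 189, 2004]);
  translate([0, 0, 2004]) cube([1051, 189, 81]);
}
translate([145, 323, 771]) {
  cube([63, 38, 1018]);
  translate([338, 0, 0]) cube([63, 38, 1018]);
  translate([63, 0, 0]) cube([275, 38, 63]);
  translate([63, 0, 955]) cube([275, 38, 63]);
}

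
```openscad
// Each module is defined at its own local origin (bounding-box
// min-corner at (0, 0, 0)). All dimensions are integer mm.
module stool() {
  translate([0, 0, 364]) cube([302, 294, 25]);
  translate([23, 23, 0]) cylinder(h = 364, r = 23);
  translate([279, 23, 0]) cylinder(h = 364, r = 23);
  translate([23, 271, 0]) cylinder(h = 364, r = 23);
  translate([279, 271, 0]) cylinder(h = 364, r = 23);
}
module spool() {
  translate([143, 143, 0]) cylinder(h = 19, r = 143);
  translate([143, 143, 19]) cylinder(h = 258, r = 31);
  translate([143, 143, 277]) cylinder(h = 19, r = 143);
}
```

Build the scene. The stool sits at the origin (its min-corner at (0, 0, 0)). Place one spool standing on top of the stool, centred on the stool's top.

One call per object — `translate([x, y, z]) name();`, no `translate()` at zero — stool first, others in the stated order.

stool();
translate([8, 4, 389]) spool();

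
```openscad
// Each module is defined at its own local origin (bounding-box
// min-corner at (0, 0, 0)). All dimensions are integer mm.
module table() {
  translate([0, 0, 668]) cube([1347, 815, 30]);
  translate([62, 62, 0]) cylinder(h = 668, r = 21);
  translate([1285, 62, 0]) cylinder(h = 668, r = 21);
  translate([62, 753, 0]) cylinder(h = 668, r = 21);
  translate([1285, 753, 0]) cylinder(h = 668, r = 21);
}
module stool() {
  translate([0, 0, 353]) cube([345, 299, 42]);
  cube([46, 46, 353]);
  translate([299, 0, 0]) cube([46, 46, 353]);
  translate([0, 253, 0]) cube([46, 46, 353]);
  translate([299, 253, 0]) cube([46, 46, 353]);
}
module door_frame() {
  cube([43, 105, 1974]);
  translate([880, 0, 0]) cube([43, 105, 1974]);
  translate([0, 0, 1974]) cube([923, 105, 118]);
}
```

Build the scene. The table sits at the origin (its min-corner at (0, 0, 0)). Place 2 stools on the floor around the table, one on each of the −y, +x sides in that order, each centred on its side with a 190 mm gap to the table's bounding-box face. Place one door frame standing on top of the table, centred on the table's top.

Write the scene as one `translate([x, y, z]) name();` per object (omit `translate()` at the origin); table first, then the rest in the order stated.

table();
translate([501, -489, 0]) stool();
translate([1537, 258, 0]) stool();
translate([212, 355, 698]) door_frame();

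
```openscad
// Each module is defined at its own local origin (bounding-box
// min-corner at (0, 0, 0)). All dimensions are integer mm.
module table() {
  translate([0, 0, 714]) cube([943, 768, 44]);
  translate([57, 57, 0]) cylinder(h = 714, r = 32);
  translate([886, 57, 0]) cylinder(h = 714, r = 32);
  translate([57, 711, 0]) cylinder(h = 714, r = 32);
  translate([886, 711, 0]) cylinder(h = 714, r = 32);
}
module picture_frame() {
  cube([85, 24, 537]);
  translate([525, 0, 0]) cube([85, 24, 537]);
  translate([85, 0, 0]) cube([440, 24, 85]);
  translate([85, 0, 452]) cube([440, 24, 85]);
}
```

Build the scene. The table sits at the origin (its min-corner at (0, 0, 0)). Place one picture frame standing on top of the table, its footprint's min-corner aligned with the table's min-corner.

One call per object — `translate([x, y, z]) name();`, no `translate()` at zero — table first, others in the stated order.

table();
translate([0, 0, 758]) picture_frame();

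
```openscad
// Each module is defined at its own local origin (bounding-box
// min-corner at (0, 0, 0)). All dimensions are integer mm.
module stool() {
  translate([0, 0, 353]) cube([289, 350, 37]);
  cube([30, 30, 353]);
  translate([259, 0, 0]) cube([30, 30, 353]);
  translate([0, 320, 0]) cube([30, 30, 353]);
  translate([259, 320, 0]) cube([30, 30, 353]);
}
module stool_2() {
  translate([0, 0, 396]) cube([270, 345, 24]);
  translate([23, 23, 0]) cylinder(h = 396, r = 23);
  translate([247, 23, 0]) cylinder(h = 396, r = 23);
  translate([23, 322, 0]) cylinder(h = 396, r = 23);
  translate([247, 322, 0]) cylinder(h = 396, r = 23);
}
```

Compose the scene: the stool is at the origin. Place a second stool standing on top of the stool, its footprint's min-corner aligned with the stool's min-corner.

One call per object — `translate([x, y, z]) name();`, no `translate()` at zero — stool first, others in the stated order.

stool();
translate([0, 0, 390]) stool_2();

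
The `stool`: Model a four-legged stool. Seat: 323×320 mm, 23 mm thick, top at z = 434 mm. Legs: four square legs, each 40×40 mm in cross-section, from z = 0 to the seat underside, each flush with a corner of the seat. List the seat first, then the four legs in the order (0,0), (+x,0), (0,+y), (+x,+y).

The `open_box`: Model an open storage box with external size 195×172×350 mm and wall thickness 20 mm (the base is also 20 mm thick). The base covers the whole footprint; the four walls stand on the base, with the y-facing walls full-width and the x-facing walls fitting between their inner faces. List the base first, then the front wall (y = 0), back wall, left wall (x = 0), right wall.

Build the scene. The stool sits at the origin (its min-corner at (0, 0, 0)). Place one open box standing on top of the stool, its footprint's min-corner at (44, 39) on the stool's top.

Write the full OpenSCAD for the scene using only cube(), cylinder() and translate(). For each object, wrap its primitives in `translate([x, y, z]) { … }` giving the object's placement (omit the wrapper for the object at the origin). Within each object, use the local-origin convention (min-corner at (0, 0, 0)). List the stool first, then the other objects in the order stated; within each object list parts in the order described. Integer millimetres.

translate([0, 0, 411]) cube([323, 320, 23]);
cube([40, 40, 411]);
translate([283, 0, 0]) cube([40, 40, 411]);
translate([0, 280, 0]) cube([40, 40, 411]);
translate([283, 280, 0]) cube([40, 40, 411]);
translate([44, 39, 434]) {
  cube([195, 172, 20]);
  translate([0, 0, 20]) cube([195, 20, 330]);
  translate([0, 152, 20]) cube([195, 20, 330]);
  translate([0, 20, 20]) cube([20, 132, 330]);
  translate([175, 20, 20]) cube([20, 132, 330]);
}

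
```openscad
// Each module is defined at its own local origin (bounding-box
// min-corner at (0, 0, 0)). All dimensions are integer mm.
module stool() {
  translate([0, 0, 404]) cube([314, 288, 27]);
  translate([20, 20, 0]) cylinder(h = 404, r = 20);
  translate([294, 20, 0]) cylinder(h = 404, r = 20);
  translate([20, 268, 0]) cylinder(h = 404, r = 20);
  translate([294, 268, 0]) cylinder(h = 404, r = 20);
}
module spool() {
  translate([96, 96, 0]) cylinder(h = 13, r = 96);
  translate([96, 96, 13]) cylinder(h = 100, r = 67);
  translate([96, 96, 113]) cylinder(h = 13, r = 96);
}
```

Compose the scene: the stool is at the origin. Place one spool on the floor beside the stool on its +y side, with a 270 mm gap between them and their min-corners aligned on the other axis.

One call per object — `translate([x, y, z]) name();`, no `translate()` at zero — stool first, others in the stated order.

stool();
translate([0, 558, 0]) spool();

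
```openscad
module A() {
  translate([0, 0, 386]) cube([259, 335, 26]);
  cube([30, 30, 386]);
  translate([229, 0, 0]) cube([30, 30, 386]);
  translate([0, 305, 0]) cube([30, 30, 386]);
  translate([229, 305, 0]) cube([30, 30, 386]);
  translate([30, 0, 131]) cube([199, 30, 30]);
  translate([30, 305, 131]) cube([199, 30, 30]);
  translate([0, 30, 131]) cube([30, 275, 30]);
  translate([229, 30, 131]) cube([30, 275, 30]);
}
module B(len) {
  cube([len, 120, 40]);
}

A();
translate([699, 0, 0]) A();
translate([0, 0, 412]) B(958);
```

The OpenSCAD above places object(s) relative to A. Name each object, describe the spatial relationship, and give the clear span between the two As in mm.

A is a stool. B is a beam. A beam spans the tops of two stools. The clear span between the two stools is 440 mm.

Second stool starts at x = 699; first ends at x = 259; clear span = 699 − 259 = 440 mm.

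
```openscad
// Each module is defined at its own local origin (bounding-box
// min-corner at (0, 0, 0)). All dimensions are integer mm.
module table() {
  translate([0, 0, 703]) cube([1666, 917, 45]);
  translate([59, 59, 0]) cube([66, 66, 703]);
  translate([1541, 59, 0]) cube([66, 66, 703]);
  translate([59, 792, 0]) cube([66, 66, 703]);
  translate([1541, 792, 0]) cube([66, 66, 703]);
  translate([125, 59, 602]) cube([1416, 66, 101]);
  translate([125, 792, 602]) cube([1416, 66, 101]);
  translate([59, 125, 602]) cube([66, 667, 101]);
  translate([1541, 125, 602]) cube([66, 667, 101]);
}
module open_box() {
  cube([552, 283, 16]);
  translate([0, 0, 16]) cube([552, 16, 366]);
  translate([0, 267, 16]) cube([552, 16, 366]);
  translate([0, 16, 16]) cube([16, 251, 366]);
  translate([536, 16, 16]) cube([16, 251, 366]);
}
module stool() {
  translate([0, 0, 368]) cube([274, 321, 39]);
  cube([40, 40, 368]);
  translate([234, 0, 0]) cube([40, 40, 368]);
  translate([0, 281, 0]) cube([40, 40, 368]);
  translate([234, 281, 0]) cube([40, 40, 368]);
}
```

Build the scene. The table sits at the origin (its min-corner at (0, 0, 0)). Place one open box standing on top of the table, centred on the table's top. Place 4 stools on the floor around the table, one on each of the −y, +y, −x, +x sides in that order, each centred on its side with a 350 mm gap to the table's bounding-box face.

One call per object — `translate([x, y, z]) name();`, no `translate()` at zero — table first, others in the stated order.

table();
translate([557, 317, 748]) open_box();
translate([696, -671, 0]) stool();
translate([696, 1267, 0]) stool();
translate([-624, 298, 0]) stool();
translate([2016, 298, 0]) stool();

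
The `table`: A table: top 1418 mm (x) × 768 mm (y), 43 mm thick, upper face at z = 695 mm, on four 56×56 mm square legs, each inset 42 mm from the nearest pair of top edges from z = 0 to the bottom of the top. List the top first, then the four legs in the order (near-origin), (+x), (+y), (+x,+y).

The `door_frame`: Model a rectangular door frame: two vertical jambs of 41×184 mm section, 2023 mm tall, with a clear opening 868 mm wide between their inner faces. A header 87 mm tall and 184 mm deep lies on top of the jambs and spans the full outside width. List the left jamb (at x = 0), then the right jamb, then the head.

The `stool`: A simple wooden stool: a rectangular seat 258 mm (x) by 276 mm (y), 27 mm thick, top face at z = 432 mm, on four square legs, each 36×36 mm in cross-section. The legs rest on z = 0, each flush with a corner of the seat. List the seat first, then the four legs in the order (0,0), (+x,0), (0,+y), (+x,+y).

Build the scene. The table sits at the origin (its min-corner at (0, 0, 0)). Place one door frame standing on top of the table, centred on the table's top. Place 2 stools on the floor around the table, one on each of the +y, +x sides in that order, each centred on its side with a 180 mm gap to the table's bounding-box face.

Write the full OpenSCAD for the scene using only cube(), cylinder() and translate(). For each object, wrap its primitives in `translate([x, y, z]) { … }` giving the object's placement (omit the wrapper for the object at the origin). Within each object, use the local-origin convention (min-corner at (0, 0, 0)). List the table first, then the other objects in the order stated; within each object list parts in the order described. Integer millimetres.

translate([0, 0, 652]) cube([1418, 768, 43]);
translate([42, 42, 0]) cube([56, 56, 652]);
translate([1320, 42, 0]) cube([56, 56, 652]);
translate([42, 670, 0]) cube([56, 56, 652]);
translate([1320, 670, 0]) cube([56, 56, 652]);
translate([234, 292, 695]) {
  cube([41, 184, 2023]);
  translate([909, 0, 0]) cube([41, 184, 2023]);
  translate([0, 0, 2023]) cube([950, 184, 87]);
}
translate([580, 948, 0]) {
  translate([0, 0, 405]) cube([258, 276, 27]);
  cube([36, 36, 405]);
  translate([222, 0, 0]) cube([36, 36, 405]);
  translate([0, 240, 0]) cube([36, 36, 405]);
  translate([222, 240, 0]) cube([36, 36, 405]);
}
translate([1598, 246, 0]) {
  translate([0, 0, 405]) cube([258, 276, 27]);
  cube([36, 36, 405]);
  translate([222, 0, 0]) cube([36, 36, 405]);
  translate([0, 240, 0]) cube([36, 36, 405]);
  translate([222, 240, 0]) cube([36, 36, 405]);
}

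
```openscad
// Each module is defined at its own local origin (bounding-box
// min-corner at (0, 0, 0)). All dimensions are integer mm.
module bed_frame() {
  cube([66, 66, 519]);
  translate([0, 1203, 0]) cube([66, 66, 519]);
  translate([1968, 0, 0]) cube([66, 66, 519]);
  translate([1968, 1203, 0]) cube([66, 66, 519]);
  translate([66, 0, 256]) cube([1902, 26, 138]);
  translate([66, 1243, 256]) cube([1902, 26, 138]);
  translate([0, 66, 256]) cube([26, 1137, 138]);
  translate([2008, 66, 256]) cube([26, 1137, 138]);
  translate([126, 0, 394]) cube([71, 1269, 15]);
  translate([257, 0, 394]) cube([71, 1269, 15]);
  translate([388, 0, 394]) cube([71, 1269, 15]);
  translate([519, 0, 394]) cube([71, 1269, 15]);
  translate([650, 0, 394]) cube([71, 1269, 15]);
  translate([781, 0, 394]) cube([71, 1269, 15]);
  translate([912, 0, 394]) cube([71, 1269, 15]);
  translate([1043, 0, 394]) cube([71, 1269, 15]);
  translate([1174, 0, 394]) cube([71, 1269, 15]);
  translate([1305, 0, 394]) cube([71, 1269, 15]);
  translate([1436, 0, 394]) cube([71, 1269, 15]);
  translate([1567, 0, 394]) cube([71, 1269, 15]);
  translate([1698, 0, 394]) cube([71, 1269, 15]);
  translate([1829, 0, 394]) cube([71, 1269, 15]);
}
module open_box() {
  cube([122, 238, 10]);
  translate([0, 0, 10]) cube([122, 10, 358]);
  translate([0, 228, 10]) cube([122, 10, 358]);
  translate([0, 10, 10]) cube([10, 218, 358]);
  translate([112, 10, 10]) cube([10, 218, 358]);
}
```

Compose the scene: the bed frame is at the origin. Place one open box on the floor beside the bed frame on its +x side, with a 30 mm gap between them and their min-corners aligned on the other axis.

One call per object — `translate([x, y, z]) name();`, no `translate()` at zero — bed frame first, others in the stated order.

bed_frame();
translate([2064, 0, 0]) open_box();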